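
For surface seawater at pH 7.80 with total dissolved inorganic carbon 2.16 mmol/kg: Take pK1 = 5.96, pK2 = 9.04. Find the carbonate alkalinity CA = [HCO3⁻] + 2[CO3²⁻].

CA = 2.25 mmol/kg

CA = [HCO3⁻] + 2[CO3²⁻] = (α₁ + 2α₂)·DIC
At pH 7.80: [H⁺]/K1 = 10^-1.84 = 0.014454, K2/[H⁺] = 10^-1.24 = 0.057544
α₁ = 1/(1 + 0.014454 + 0.057544) = 1/1.0720 = 0.9328; α₂ = α₁·K2/[H⁺] = 0.05368
α₁ + 2α₂ = 1.0402
CA = 1.0402 × 2.16 = 2.25 mmol/kg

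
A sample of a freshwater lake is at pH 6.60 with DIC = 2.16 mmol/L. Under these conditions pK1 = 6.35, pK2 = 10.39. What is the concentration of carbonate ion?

[CO3²⁻] = 0.224 μmol/L

α₂ = 1 / (1 + [H⁺]/K2 + [H⁺]²/(K1K2)) = 1 / (1 + 10^+3.79 + 10^+3.54)
   = 1 / (1 + 6166.0 + 3467.4) = 1/9634.3 = 0.0001038
[CO3²⁻] = α₂ × DIC = 0.0001038 × 2.16 = 0.000224 mmol/L = 0.224 μmol/L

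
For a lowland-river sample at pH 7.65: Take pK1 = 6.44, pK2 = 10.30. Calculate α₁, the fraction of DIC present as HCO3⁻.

α₁ = 1 / (1 + [H⁺]/K1 + K2/[H⁺]) = 1 / (1 + 10^-1.21 + 10^-2.65)
   = 1 / (1 + 0.061660 + 0.0022387) = 1/1.0639 = 0.9399

α₁ = 0.940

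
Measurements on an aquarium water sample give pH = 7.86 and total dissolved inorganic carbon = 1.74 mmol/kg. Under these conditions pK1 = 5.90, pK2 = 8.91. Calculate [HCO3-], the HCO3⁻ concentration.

[HCO3⁻] = 1.58 mmol/kg

α₁ = 1 / (1 + [H⁺]/K1 + K2/[H⁺]) = 1 / (1 + 10^-1.96 + 10^-1.05)
   = 1 / (1 + 0.010965 + 0.089125) = 1/1.1001 = 0.9090
[HCO3⁻] = α₁ × DIC = 0.9090 × 1.74 = 1.58 mmol/kg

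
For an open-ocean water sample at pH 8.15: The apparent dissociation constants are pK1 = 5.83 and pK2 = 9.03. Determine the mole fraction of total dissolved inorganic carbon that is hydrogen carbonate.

α₁ = 1 / (1 + [H⁺]/K1 + K2/[H⁺]) = 1 / (1 + 10^-2.32 + 10^-0.88)
   = 1 / (1 + 0.0047863 + 0.13183) = 1/1.1366 = 0.8798

α₁ = 0.880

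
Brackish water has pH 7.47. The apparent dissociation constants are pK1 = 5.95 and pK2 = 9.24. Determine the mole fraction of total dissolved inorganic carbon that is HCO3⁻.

α₁ = 1 / (1 + [H⁺]/K1 + K2/[H⁺]) = 1 / (1 + 10^-1.52 + 10^-1.77)
   = 1 / (1 + 0.030200 + 0.016982) = 1/1.0472 = 0.9549

α₁ = 0.955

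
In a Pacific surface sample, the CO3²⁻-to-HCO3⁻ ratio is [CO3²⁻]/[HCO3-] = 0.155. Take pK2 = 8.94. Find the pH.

pH = 8.13

From K2 = [H⁺][CO3²⁻]/[HCO3-]:  pH = pK2 + log₁₀([CO3²⁻]/[HCO3-])
log₁₀(0.155) = -0.810
pH = 8.94 + (-0.810) = 8.13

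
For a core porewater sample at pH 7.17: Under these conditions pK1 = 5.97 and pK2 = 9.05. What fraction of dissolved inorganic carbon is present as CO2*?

α₀ = 0.0586

α₀ = 1 / (1 + K1/[H⁺] + K1K2/[H⁺]²) = 1 / (1 + 10^+1.20 + 10^-0.68)
   = 1 / (1 + 15.849 + 0.20893) = 1/17.058 = 0.05862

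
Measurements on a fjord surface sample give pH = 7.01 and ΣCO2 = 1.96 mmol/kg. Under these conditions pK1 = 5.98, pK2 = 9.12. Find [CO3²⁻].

[CO3²⁻] = 13.8 μmol/kg

α₂ = 1 / (1 + [H⁺]/K2 + [H⁺]²/(K1K2)) = 1 / (1 + 10^+2.11 + 10^+1.08)
   = 1 / (1 + 128.82 + 12.023) = 1/141.85 = 0.007050
[CO3²⁻] = α₂ × DIC = 0.007050 × 1.96 = 0.0138 mmol/kg = 13.8 μmol/kg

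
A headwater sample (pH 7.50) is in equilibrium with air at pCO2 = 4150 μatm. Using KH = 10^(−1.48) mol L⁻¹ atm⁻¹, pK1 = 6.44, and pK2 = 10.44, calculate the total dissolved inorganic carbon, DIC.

DIC = 1.72 mmol/L

[CO2*] = KH · pCO2 = 10^(−1.48) × 4150×10^-6 = 1.374×10^-4 mol/L
α₀ = 1/(1 + K1/[H⁺] + K1K2/[H⁺]²) = 1/(1 + 10^+1.06 + 10^-1.88) = 0.08003
DIC = [CO2*]/α₀ = 1.374×10^-4 / 0.08003 = 1.72 mmol/L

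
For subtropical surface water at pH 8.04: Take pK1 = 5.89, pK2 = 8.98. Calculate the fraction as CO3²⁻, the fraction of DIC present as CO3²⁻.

α₂ = 0.102

α₂ = 1 / (1 + [H⁺]/K2 + [H⁺]²/(K1K2)) = 1 / (1 + 10^+0.94 + 10^-1.21)
   = 1 / (1 + 8.7096 + 0.061660) = 1/9.7713 = 0.1023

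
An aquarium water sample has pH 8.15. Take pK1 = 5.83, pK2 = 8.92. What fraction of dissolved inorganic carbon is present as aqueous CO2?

α₀ = 0.00407

α₀ = 1 / (1 + K1/[H⁺] + K1K2/[H⁺]²) = 1 / (1 + 10^+2.32 + 10^+1.55)
   = 1 / (1 + 208.93 + 35.481) = 1/245.41 = 0.004075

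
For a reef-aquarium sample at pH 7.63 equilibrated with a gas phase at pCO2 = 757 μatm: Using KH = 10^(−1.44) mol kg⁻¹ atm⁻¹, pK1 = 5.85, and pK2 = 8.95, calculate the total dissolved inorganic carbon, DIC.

DIC = 1.76 mmol/kg

[CO2*] = KH · pCO2 = 10^(−1.44) × 757×10^-6 = 2.749×10^-5 mol/kg
α₀ = 1/(1 + K1/[H⁺] + K1K2/[H⁺]²) = 1/(1 + 10^+1.78 + 10^+0.46) = 0.01559
DIC = [CO2*]/α₀ = 2.749×10^-5 / 0.01559 = 1.76 mmol/kg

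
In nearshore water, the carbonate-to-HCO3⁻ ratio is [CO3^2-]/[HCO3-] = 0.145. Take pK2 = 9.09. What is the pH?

pH = 8.25

From K2 = [H⁺][CO3^2-]/[HCO3-]:  pH = pK2 + log₁₀([CO3^2-]/[HCO3-])
log₁₀(0.145) = -0.839
pH = 9.09 + (-0.839) = 8.25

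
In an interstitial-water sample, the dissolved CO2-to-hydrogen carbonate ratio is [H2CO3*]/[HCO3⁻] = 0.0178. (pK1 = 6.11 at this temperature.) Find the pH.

pH = 7.86

From K1 = [H⁺][HCO3⁻]/[H2CO3*]:  pH = pK1 − log₁₀([H2CO3*]/[HCO3⁻])
log₁₀(0.0178) = -1.750
pH = 6.11 − (-1.750) = 7.86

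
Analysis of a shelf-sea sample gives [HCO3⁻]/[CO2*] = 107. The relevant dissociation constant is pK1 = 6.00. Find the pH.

pH = 8.03

From K1 = [H⁺][HCO3⁻]/[CO2*]:  pH = pK1 + log₁₀([HCO3⁻]/[CO2*])
log₁₀(107) = +2.029
pH = 6.00 + (+2.029) = 8.03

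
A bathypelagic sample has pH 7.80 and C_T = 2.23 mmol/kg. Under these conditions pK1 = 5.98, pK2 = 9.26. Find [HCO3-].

[HCO3⁻] = 2.12 mmol/kg

α₁ = 1 / (1 + [H⁺]/K1 + K2/[H⁺]) = 1 / (1 + 10^-1.82 + 10^-1.46)
   = 1 / (1 + 0.015136 + 0.034674) = 1/1.0498 = 0.9526
[HCO3⁻] = α₁ × DIC = 0.9526 × 2.23 = 2.12 mmol/kg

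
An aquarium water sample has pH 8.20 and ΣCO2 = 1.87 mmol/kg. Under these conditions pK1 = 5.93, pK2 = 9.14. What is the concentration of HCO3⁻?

[HCO3⁻] = 1.67 mmol/kg

α₁ = 1 / (1 + [H⁺]/K1 + K2/[H⁺]) = 1 / (1 + 10^-2.27 + 10^-0.94)
   = 1 / (1 + 0.0053703 + 0.11482) = 1/1.1202 = 0.8927
[HCO3⁻] = α₁ × DIC = 0.8927 × 1.87 = 1.67 mmol/kg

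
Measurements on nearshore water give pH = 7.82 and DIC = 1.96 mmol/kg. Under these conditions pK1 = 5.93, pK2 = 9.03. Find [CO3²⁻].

[CO3²⁻] = 0.112 mmol/kg

α₂ = 1 / (1 + [H⁺]/K2 + [H⁺]²/(K1K2)) = 1 / (1 + 10^+1.21 + 10^-0.68)
   = 1 / (1 + 16.218 + 0.20893) = 1/17.427 = 0.05738
[CO3²⁻] = α₂ × DIC = 0.05738 × 1.96 = 0.112 mmol/kg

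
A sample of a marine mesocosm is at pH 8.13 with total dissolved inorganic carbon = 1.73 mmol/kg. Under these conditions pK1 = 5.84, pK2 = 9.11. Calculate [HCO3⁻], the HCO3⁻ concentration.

α₁ = 1 / (1 + [H⁺]/K1 + K2/[H⁺]) = 1 / (1 + 10^-2.29 + 10^-0.98)
   = 1 / (1 + 0.0051286 + 0.10471) = 1/1.1098 = 0.9010
[HCO3⁻] = α₁ × DIC = 0.9010 × 1.73 = 1.56 mmol/kg

[HCO3⁻] = 1.56 mmol/kg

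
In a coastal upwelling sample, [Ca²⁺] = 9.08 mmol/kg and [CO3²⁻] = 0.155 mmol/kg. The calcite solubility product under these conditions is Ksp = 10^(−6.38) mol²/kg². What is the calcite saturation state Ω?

Ω = 3.38

Ksp = 10^(−6.38) = 4.169×10^-7
Ω = [Ca²⁺][CO3²⁻]/Ksp = (9.08×10^-3)(0.155×10^-3) / 4.169×10^-7 = 3.38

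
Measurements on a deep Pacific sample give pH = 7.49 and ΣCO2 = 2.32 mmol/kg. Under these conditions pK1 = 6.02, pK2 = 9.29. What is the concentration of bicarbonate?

α₁ = 1 / (1 + [H⁺]/K1 + K2/[H⁺]) = 1 / (1 + 10^-1.47 + 10^-1.80)
   = 1 / (1 + 0.033884 + 0.015849) = 1/1.0497 = 0.9526
[HCO3⁻] = α₁ × DIC = 0.9526 × 2.32 = 2.21 mmol/kg

[HCO3⁻] = 2.21 mmol/kg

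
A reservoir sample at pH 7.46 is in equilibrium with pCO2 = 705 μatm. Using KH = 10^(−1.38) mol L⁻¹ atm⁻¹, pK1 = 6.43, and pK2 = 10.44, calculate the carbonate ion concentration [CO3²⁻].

[CO3²⁻] = 0.330 μmol/L

[CO2*] = KH · pCO2 = 10^(−1.38) × 705×10^-6 = 2.939×10^-5 mol/L
α₀ = 1/(1 + K1/[H⁺] + K1K2/[H⁺]²) = 1/(1 + 10^+1.03 + 10^-1.95) = 0.08528
DIC = [CO2*]/α₀ = 2.939×10^-5 / 0.08528 = 0.3446 mmol/L
[CO3²⁻] = α₂·DIC; α₂ = 0.0009568, so [CO3²⁻] = 0.0009568 × 0.3446 = 0.000330 mmol/L = 0.330 μmol/L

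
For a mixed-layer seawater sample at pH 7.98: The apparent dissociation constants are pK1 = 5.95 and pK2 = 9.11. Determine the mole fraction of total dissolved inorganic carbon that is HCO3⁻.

α₁ = 1 / (1 + [H⁺]/K1 + K2/[H⁺]) = 1 / (1 + 10^-2.03 + 10^-1.13)
   = 1 / (1 + 0.0093325 + 0.074131) = 1/1.0835 = 0.9230

α₁ = 0.923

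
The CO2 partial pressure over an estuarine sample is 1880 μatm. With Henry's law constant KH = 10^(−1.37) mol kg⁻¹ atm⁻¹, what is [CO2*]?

KH = 10^(−1.37) = 4.266×10^-2 mol kg⁻¹ atm⁻¹
[CO2*] = KH · pCO2 = 4.266×10^-2 × 1880×10^-6 atm = 8.02×10^-5 mol/kg

[CO2*] = 80.2 μmol/kg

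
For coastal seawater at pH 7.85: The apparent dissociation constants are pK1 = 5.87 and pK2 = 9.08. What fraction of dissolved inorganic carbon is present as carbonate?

α₂ = 1 / (1 + [H⁺]/K2 + [H⁺]²/(K1K2)) = 1 / (1 + 10^+1.23 + 10^-0.75)
   = 1 / (1 + 16.982 + 0.17783) = 1/18.160 = 0.05507

α₂ = 0.0551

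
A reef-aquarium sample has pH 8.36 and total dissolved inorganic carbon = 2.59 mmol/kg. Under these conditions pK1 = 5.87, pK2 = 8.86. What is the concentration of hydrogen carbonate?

[HCO3⁻] = 1.96 mmol/kg

α₁ = 1 / (1 + [H⁺]/K1 + K2/[H⁺]) = 1 / (1 + 10^-2.49 + 10^-0.50)
   = 1 / (1 + 0.0032359 + 0.31623) = 1/1.3195 = 0.7579
[HCO3⁻] = α₁ × DIC = 0.7579 × 2.59 = 1.96 mmol/kg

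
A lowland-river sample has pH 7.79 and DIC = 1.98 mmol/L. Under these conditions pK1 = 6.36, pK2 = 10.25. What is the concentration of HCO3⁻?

[HCO3⁻] = 1.90 mmol/L

α₁ = 1 / (1 + [H⁺]/K1 + K2/[H⁺]) = 1 / (1 + 10^-1.43 + 10^-2.46)
   = 1 / (1 + 0.037154 + 0.0034674) = 1/1.0406 = 0.9610
[HCO3⁻] = α₁ × DIC = 0.9610 × 1.98 = 1.90 mmol/L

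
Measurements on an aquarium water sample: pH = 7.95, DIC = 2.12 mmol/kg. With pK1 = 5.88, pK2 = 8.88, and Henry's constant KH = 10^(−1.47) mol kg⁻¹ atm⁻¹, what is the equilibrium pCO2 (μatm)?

α₀ = 1 / (1 + K1/[H⁺] + K1K2/[H⁺]²) = 1 / (1 + 10^+2.07 + 10^+1.14)
   = 1 / (1 + 117.49 + 13.804) = 1/132.29 = 0.007559
[CO2*] = α₀ × DIC = 0.007559 × 2.12 = 0.01602 mmol/kg = 16.02 μmol/kg
pCO2 = [CO2*]/KH = 1.602×10^-5 / 3.388×10^-2 = 473 μatm

pCO2 = 473 μatm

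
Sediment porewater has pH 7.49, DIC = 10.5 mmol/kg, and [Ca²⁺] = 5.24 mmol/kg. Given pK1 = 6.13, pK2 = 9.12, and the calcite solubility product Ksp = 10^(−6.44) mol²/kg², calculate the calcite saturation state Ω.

Ω = 3.33

α₂ = 1 / (1 + [H⁺]/K2 + [H⁺]²/(K1K2)) = 1 / (1 + 10^+1.63 + 10^+0.27)
   = 1 / (1 + 42.658 + 1.8621) = 1/45.520 = 0.02197
[CO3²⁻] = α₂ × DIC = 0.02197 × 10.5 = 0.2307 mmol/kg
Ksp = 10^(−6.44) = 3.631×10^-7
Ω = [Ca²⁺][CO3²⁻]/Ksp = (5.24×10^-3)(2.307×10^-4) / 3.631×10^-7 = 3.33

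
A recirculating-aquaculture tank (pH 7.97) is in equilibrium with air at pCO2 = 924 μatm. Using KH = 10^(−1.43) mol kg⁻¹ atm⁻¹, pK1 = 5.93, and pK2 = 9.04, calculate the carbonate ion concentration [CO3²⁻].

[CO2*] = KH · pCO2 = 10^(−1.43) × 924×10^-6 = 3.433×10^-5 mol/kg
α₀ = 1/(1 + K1/[H⁺] + K1K2/[H⁺]²) = 1/(1 + 10^+2.04 + 10^+0.97) = 0.008335
DIC = [CO2*]/α₀ = 3.433×10^-5 / 0.008335 = 4.119 mmol/kg
[CO3²⁻] = α₂·DIC; α₂ = 0.07778, so [CO3²⁻] = 0.07778 × 4.119 = 0.320 mmol/kg

[CO3²⁻] = 0.320 mmol/kg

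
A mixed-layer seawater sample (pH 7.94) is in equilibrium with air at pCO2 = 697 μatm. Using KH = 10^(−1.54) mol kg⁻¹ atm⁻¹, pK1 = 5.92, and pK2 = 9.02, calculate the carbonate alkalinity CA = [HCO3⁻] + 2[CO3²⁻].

[CO2*] = KH · pCO2 = 10^(−1.54) × 697×10^-6 = 2.010×10^-5 mol/kg
α₀ = 1/(1 + K1/[H⁺] + K1K2/[H⁺]²) = 1/(1 + 10^+2.02 + 10^+0.94) = 0.008740
DIC = [CO2*]/α₀ = 2.010×10^-5 / 0.008740 = 2.300 mmol/kg
CA = (α₁ + 2α₂)·DIC = (0.9151 + 2×0.07612) × 2.300 = 2.46 mmol/kg

CA = 2.46 mmol/kg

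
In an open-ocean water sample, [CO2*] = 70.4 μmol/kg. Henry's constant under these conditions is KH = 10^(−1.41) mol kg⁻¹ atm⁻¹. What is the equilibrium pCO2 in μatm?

pCO2 = 1810 μatm

KH = 10^(−1.41) = 3.890×10^-2 mol kg⁻¹ atm⁻¹
pCO2 = [CO2*]/KH = 70.4×10^-6 / 3.890×10^-2 = 1.81×10^-3 atm = 1810 μatm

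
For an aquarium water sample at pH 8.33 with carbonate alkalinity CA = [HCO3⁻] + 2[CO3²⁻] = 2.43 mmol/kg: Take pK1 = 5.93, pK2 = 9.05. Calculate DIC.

CA = [HCO3⁻] + 2[CO3²⁻] = (α₁ + 2α₂)·DIC
At pH 8.33: [H⁺]/K1 = 10^-2.40 = 0.0039811, K2/[H⁺] = 10^-0.72 = 0.19055
α₁ = 1/(1 + 0.0039811 + 0.19055) = 1/1.1945 = 0.8372; α₂ = α₁·K2/[H⁺] = 0.1595
α₁ + 2α₂ = 1.1562
DIC = CA / (α₁ + 2α₂) = 2.43 / 1.1562 = 2.10 mmol/kg

DIC = 2.10 mmol/kg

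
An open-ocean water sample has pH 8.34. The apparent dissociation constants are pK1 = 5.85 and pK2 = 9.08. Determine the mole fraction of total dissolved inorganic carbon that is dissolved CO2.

α₀ = 0.00273

α₀ = 1 / (1 + K1/[H⁺] + K1K2/[H⁺]²) = 1 / (1 + 10^+2.49 + 10^+1.75)
   = 1 / (1 + 309.03 + 56.234) = 1/366.26 = 0.002730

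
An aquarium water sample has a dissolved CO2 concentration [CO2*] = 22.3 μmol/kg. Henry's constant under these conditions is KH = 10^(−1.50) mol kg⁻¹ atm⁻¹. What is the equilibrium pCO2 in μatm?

pCO2 = 705 μatm

KH = 10^(−1.50) = 3.162×10^-2 mol kg⁻¹ atm⁻¹
pCO2 = [CO2*]/KH = 22.3×10^-6 / 3.162×10^-2 = 7.05×10^-4 atm = 705 μatm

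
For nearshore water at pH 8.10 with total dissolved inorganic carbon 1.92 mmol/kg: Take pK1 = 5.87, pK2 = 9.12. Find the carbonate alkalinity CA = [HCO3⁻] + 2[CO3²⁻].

CA = 2.08 mmol/kg

CA = [HCO3⁻] + 2[CO3²⁻] = (α₁ + 2α₂)·DIC
At pH 8.10: [H⁺]/K1 = 10^-2.23 = 0.0058884, K2/[H⁺] = 10^-1.02 = 0.095499
α₁ = 1/(1 + 0.0058884 + 0.095499) = 1/1.1014 = 0.9079; α₂ = α₁·K2/[H⁺] = 0.08671
α₁ + 2α₂ = 1.0814
CA = 1.0814 × 1.92 = 2.08 mmol/kg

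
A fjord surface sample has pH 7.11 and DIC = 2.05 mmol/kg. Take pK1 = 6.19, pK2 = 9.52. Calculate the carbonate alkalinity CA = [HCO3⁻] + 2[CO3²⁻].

CA = [HCO3⁻] + 2[CO3²⁻] = (α₁ + 2α₂)·DIC
At pH 7.11: [H⁺]/K1 = 10^-0.92 = 0.12023, K2/[H⁺] = 10^-2.41 = 0.0038905
α₁ = 1/(1 + 0.12023 + 0.0038905) = 1/1.1241 = 0.8896; α₂ = α₁·K2/[H⁺] = 0.003461
α₁ + 2α₂ = 0.8965
CA = 0.8965 × 2.05 = 1.84 mmol/kg

CA = 1.84 mmol/kg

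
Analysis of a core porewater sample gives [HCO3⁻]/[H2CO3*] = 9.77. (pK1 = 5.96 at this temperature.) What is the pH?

pH = 6.95

From K1 = [H⁺][HCO3⁻]/[H2CO3*]:  pH = pK1 + log₁₀([HCO3⁻]/[H2CO3*])
log₁₀(9.77) = +0.990
pH = 5.96 + (+0.990) = 6.95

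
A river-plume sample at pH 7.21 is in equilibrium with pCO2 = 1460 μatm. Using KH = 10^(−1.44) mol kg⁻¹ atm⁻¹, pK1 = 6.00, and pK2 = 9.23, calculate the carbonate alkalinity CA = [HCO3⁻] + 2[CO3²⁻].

CA = 0.876 mmol/kg

[CO2*] = KH · pCO2 = 10^(−1.44) × 1460×10^-6 = 5.301×10^-5 mol/kg
α₀ = 1/(1 + K1/[H⁺] + K1K2/[H⁺]²) = 1/(1 + 10^+1.21 + 10^-0.81) = 0.05756
DIC = [CO2*]/α₀ = 5.301×10^-5 / 0.05756 = 0.9209 mmol/kg
CA = (α₁ + 2α₂)·DIC = (0.9335 + 2×0.008915) × 0.9209 = 0.876 mmol/kg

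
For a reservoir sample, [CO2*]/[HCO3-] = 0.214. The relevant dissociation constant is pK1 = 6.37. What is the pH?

pH = 7.04

From K1 = [H⁺][HCO3-]/[CO2*]:  pH = pK1 − log₁₀([CO2*]/[HCO3-])
log₁₀(0.214) = -0.670
pH = 6.37 − (-0.670) = 7.04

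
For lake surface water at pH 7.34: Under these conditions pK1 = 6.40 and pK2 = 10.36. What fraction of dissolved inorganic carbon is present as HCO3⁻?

α₁ = 1 / (1 + [H⁺]/K1 + K2/[H⁺]) = 1 / (1 + 10^-0.94 + 10^-3.02)
   = 1 / (1 + 0.11482 + 0.00095499) = 1/1.1158 = 0.8962

α₁ = 0.896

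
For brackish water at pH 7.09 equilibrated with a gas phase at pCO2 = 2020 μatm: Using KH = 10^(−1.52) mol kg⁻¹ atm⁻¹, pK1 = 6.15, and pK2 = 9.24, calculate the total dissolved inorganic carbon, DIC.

[CO2*] = KH · pCO2 = 10^(−1.52) × 2020×10^-6 = 6.100×10^-5 mol/kg
α₀ = 1/(1 + K1/[H⁺] + K1K2/[H⁺]²) = 1/(1 + 10^+0.94 + 10^-1.21) = 0.1023
DIC = [CO2*]/α₀ = 6.100×10^-5 / 0.1023 = 0.596 mmol/kg

DIC = 0.596 mmol/kg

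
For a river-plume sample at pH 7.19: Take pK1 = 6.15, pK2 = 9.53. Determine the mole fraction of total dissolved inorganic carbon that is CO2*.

α₀ = 1 / (1 + K1/[H⁺] + K1K2/[H⁺]²) = 1 / (1 + 10^+1.04 + 10^-1.30)
   = 1 / (1 + 10.965 + 0.050119) = 1/12.015 = 0.08323

α₀ = 0.0832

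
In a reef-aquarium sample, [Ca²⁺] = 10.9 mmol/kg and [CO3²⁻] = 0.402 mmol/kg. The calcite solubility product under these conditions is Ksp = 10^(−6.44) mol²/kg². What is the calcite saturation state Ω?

Ksp = 10^(−6.44) = 3.631×10^-7
Ω = [Ca²⁺][CO3²⁻]/Ksp = (10.9×10^-3)(0.402×10^-3) / 3.631×10^-7 = 12.1

Ω = 12.1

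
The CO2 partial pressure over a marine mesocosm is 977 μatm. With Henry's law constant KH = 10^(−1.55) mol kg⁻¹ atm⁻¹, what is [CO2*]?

[CO2*] = 27.5 μmol/kg

KH = 10^(−1.55) = 2.818×10^-2 mol kg⁻¹ atm⁻¹
[CO2*] = KH · pCO2 = 2.818×10^-2 × 977×10^-6 atm = 2.75×10^-5 mol/kg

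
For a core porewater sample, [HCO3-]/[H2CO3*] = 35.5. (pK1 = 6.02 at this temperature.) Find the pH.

From K1 = [H⁺][HCO3-]/[H2CO3*]:  pH = pK1 + log₁₀([HCO3-]/[H2CO3*])
log₁₀(35.5) = +1.550
pH = 6.02 + (+1.550) = 7.57

pH = 7.57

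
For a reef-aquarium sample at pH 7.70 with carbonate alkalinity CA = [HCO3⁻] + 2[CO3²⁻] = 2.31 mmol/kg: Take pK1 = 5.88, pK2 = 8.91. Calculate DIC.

CA = [HCO3⁻] + 2[CO3²⁻] = (α₁ + 2α₂)·DIC
At pH 7.70: [H⁺]/K1 = 10^-1.82 = 0.015136, K2/[H⁺] = 10^-1.21 = 0.061660
α₁ = 1/(1 + 0.015136 + 0.061660) = 1/1.0768 = 0.9287; α₂ = α₁·K2/[H⁺] = 0.05726
α₁ + 2α₂ = 1.0432
DIC = CA / (α₁ + 2α₂) = 2.31 / 1.0432 = 2.21 mmol/kg

DIC = 2.21 mmol/kg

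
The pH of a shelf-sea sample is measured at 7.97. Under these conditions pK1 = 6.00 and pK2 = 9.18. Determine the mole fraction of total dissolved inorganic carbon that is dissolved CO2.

α₀ = 0.00999

α₀ = 1 / (1 + K1/[H⁺] + K1K2/[H⁺]²) = 1 / (1 + 10^+1.97 + 10^+0.76)
   = 1 / (1 + 93.325 + 5.7544) = 1/100.08 = 0.009992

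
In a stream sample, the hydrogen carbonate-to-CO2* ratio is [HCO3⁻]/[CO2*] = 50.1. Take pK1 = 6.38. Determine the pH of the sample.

pH = 8.08

From K1 = [H⁺][HCO3⁻]/[CO2*]:  pH = pK1 + log₁₀([HCO3⁻]/[CO2*])
log₁₀(50.1) = +1.700
pH = 6.38 + (+1.700) = 8.08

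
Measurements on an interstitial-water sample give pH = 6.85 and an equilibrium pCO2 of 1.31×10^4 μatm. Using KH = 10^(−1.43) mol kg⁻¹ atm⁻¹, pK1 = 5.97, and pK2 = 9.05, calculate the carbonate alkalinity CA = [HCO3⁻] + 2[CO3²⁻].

CA = 3.74 mmol/kg

[CO2*] = KH · pCO2 = 10^(−1.43) × 1.31×10^4×10^-6 = 4.867×10^-4 mol/kg
α₀ = 1/(1 + K1/[H⁺] + K1K2/[H⁺]²) = 1/(1 + 10^+0.88 + 10^-1.32) = 0.1158
DIC = [CO2*]/α₀ = 4.867×10^-4 / 0.1158 = 4.202 mmol/kg
CA = (α₁ + 2α₂)·DIC = (0.8786 + 2×0.005544) × 4.202 = 3.74 mmol/kg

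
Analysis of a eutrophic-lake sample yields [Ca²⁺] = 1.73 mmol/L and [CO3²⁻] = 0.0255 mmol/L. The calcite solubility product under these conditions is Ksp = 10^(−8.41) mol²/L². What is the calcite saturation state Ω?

Ksp = 10^(−8.41) = 3.890×10^-9
Ω = [Ca²⁺][CO3²⁻]/Ksp = (1.73×10^-3)(0.0255×10^-3) / 3.890×10^-9 = 11.3

Ω = 11.3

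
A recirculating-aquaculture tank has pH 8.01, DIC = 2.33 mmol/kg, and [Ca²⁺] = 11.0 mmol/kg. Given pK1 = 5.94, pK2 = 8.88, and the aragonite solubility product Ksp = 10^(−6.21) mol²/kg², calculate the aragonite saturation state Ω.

α₂ = 1 / (1 + [H⁺]/K2 + [H⁺]²/(K1K2)) = 1 / (1 + 10^+0.87 + 10^-1.20)
   = 1 / (1 + 7.4131 + 0.063096) = 1/8.4762 = 0.1180
[CO3²⁻] = α₂ × DIC = 0.1180 × 2.33 = 0.2749 mmol/kg
Ksp = 10^(−6.21) = 6.166×10^-7
Ω = [Ca²⁺][CO3²⁻]/Ksp = (11.0×10^-3)(2.749×10^-4) / 6.166×10^-7 = 4.90

Ω = 4.90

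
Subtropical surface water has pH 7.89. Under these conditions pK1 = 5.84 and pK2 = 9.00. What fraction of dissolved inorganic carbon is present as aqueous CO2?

α₀ = 0.00820

α₀ = 1 / (1 + K1/[H⁺] + K1K2/[H⁺]²) = 1 / (1 + 10^+2.05 + 10^+0.94)
   = 1 / (1 + 112.20 + 8.7096) = 1/121.91 = 0.008203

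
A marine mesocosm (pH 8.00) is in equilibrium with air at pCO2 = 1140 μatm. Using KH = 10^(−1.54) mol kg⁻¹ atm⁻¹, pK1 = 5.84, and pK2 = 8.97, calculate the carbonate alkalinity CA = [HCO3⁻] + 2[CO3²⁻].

[CO2*] = KH · pCO2 = 10^(−1.54) × 1140×10^-6 = 3.288×10^-5 mol/kg
α₀ = 1/(1 + K1/[H⁺] + K1K2/[H⁺]²) = 1/(1 + 10^+2.16 + 10^+1.19) = 0.006210
DIC = [CO2*]/α₀ = 3.288×10^-5 / 0.006210 = 5.294 mmol/kg
CA = (α₁ + 2α₂)·DIC = (0.8976 + 2×0.09618) × 5.294 = 5.77 mmol/kg

CA = 5.77 mmol/kg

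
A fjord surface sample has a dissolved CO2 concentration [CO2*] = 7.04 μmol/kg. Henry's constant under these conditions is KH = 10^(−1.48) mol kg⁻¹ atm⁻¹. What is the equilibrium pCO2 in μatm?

pCO2 = 213 μatm

KH = 10^(−1.48) = 3.311×10^-2 mol kg⁻¹ atm⁻¹
pCO2 = [CO2*]/KH = 7.04×10^-6 / 3.311×10^-2 = 2.13×10^-4 atm = 213 μatm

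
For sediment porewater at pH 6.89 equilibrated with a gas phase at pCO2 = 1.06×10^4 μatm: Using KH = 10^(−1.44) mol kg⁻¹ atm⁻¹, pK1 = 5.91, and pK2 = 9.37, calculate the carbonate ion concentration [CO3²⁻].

[CO2*] = KH · pCO2 = 10^(−1.44) × 1.06×10^4×10^-6 = 3.849×10^-4 mol/kg
α₀ = 1/(1 + K1/[H⁺] + K1K2/[H⁺]²) = 1/(1 + 10^+0.98 + 10^-1.50) = 0.09450
DIC = [CO2*]/α₀ = 3.849×10^-4 / 0.09450 = 4.072 mmol/kg
[CO3²⁻] = α₂·DIC; α₂ = 0.002988, so [CO3²⁻] = 0.002988 × 4.072 = 0.0122 mmol/kg = 12.2 μmol/kg

[CO3²⁻] = 12.2 μmol/kg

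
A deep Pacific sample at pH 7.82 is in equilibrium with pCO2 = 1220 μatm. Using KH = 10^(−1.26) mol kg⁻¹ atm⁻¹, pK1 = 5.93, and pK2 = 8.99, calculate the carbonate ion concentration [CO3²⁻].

[CO2*] = KH · pCO2 = 10^(−1.26) × 1220×10^-6 = 6.704×10^-5 mol/kg
α₀ = 1/(1 + K1/[H⁺] + K1K2/[H⁺]²) = 1/(1 + 10^+1.89 + 10^+0.72) = 0.01192
DIC = [CO2*]/α₀ = 6.704×10^-5 / 0.01192 = 5.623 mmol/kg
[CO3²⁻] = α₂·DIC; α₂ = 0.06257, so [CO3²⁻] = 0.06257 × 5.623 = 0.352 mmol/kg

[CO3²⁻] = 0.352 mmol/kg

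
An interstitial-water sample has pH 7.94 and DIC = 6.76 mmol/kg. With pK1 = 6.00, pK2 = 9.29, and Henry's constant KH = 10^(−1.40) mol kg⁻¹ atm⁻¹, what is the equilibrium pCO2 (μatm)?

α₀ = 1 / (1 + K1/[H⁺] + K1K2/[H⁺]²) = 1 / (1 + 10^+1.94 + 10^+0.59)
   = 1 / (1 + 87.096 + 3.8905) = 1/91.987 = 0.01087
[CO2*] = α₀ × DIC = 0.01087 × 6.76 = 0.07349 mmol/kg
pCO2 = [CO2*]/KH = 7.349×10^-5 / 3.981×10^-2 = 1850 μatm

pCO2 = 1850 μatm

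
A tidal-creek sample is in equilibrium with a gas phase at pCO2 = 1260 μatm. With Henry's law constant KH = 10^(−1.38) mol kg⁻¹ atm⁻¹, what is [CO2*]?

[CO2*] = 52.5 μmol/kg

KH = 10^(−1.38) = 4.169×10^-2 mol kg⁻¹ atm⁻¹
[CO2*] = KH · pCO2 = 4.169×10^-2 × 1260×10^-6 atm = 5.25×10^-5 mol/kg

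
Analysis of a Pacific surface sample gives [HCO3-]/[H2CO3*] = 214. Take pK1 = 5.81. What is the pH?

From K1 = [H⁺][HCO3-]/[H2CO3*]:  pH = pK1 + log₁₀([HCO3-]/[H2CO3*])
log₁₀(214) = +2.330
pH = 5.81 + (+2.330) = 8.14

pH = 8.14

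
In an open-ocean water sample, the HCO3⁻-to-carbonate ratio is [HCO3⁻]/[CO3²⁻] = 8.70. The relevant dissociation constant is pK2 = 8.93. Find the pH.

pH = 7.99

From K2 = [H⁺][CO3²⁻]/[HCO3⁻]:  pH = pK2 − log₁₀([HCO3⁻]/[CO3²⁻])
log₁₀(8.70) = +0.940
pH = 8.93 − (+0.940) = 7.99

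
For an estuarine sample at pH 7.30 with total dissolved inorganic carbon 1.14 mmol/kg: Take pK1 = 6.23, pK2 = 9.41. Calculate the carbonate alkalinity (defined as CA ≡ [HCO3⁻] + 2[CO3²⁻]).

CA = 1.06 mmol/kg

CA = [HCO3⁻] + 2[CO3²⁻] = (α₁ + 2α₂)·DIC
At pH 7.30: [H⁺]/K1 = 10^-1.07 = 0.085114, K2/[H⁺] = 10^-2.11 = 0.0077625
α₁ = 1/(1 + 0.085114 + 0.0077625) = 1/1.0929 = 0.9150; α₂ = α₁·K2/[H⁺] = 0.007103
α₁ + 2α₂ = 0.9292
CA = 0.9292 × 1.14 = 1.06 mmol/kg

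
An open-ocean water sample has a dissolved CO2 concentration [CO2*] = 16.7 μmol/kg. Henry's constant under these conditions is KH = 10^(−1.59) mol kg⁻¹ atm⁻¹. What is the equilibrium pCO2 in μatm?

pCO2 = 650 μatm

KH = 10^(−1.59) = 2.570×10^-2 mol kg⁻¹ atm⁻¹
pCO2 = [CO2*]/KH = 16.7×10^-6 / 2.570×10^-2 = 6.50×10^-4 atm = 650 μatm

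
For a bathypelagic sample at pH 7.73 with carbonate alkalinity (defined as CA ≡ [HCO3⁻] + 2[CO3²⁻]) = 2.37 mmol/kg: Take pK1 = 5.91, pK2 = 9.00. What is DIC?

DIC = 2.29 mmol/kg

CA = [HCO3⁻] + 2[CO3²⁻] = (α₁ + 2α₂)·DIC
At pH 7.73: [H⁺]/K1 = 10^-1.82 = 0.015136, K2/[H⁺] = 10^-1.27 = 0.053703
α₁ = 1/(1 + 0.015136 + 0.053703) = 1/1.0688 = 0.9356; α₂ = α₁·K2/[H⁺] = 0.05024
α₁ + 2α₂ = 1.0361
DIC = CA / (α₁ + 2α₂) = 2.37 / 1.0361 = 2.29 mmol/kg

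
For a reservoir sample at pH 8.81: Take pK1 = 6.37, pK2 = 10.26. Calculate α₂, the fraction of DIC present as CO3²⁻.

α₂ = 0.0341

α₂ = 1 / (1 + [H⁺]/K2 + [H⁺]²/(K1K2)) = 1 / (1 + 10^+1.45 + 10^-0.99)
   = 1 / (1 + 28.184 + 0.10233) = 1/29.286 = 0.03415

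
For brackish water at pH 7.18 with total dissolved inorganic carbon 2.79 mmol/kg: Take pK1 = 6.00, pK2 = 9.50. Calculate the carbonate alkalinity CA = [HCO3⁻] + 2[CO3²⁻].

CA = 2.63 mmol/kg

CA = [HCO3⁻] + 2[CO3²⁻] = (α₁ + 2α₂)·DIC
At pH 7.18: [H⁺]/K1 = 10^-1.18 = 0.066069, K2/[H⁺] = 10^-2.32 = 0.0047863
α₁ = 1/(1 + 0.066069 + 0.0047863) = 1/1.0709 = 0.9338; α₂ = α₁·K2/[H⁺] = 0.004470
α₁ + 2α₂ = 0.9428
CA = 0.9428 × 2.79 = 2.63 mmol/kg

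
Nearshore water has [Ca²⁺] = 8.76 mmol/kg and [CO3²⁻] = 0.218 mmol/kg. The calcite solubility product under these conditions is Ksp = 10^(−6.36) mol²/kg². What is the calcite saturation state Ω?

Ω = 4.37

Ksp = 10^(−6.36) = 4.365×10^-7
Ω = [Ca²⁺][CO3²⁻]/Ksp = (8.76×10^-3)(0.218×10^-3) / 4.365×10^-7 = 4.37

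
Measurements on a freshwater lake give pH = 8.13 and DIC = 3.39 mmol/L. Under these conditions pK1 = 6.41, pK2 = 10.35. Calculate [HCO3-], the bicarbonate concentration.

α₁ = 1 / (1 + [H⁺]/K1 + K2/[H⁺]) = 1 / (1 + 10^-1.72 + 10^-2.22)
   = 1 / (1 + 0.019055 + 0.0060256) = 1/1.0251 = 0.9755
[HCO3⁻] = α₁ × DIC = 0.9755 × 3.39 = 3.31 mmol/L

[HCO3⁻] = 3.31 mmol/L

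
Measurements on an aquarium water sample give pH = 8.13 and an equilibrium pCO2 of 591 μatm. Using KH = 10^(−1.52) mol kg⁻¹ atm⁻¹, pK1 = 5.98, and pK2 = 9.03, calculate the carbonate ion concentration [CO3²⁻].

[CO2*] = KH · pCO2 = 10^(−1.52) × 591×10^-6 = 1.785×10^-5 mol/kg
α₀ = 1/(1 + K1/[H⁺] + K1K2/[H⁺]²) = 1/(1 + 10^+2.15 + 10^+1.25) = 0.006249
DIC = [CO2*]/α₀ = 1.785×10^-5 / 0.006249 = 2.856 mmol/kg
[CO3²⁻] = α₂·DIC; α₂ = 0.1111, so [CO3²⁻] = 0.1111 × 2.856 = 0.317 mmol/kg

[CO3²⁻] = 0.317 mmol/kg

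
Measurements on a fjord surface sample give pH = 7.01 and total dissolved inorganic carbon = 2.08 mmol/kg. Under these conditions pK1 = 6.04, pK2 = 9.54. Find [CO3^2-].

α₂ = 1 / (1 + [H⁺]/K2 + [H⁺]²/(K1K2)) = 1 / (1 + 10^+2.53 + 10^+1.56)
   = 1 / (1 + 338.84 + 36.308) = 1/376.15 = 0.002659
[CO3²⁻] = α₂ × DIC = 0.002659 × 2.08 = 0.00553 mmol/kg = 5.53 μmol/kg

[CO3²⁻] = 5.53 μmol/kg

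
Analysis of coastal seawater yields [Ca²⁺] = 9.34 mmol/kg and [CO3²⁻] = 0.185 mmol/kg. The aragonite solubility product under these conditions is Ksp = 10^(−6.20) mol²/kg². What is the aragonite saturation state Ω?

Ksp = 10^(−6.20) = 6.310×10^-7
Ω = [Ca²⁺][CO3²⁻]/Ksp = (9.34×10^-3)(0.185×10^-3) / 6.310×10^-7 = 2.74

Ω = 2.74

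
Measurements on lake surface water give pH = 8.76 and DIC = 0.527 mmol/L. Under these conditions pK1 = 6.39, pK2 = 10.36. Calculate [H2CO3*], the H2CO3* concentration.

[CO2*] = 2.18 μmol/L

α₀ = 1 / (1 + K1/[H⁺] + K1K2/[H⁺]²) = 1 / (1 + 10^+2.37 + 10^+0.77)
   = 1 / (1 + 234.42 + 5.8884) = 1/241.31 = 0.004144
[CO2*] = α₀ × DIC = 0.004144 × 0.527 = 0.00218 mmol/L = 2.18 μmol/L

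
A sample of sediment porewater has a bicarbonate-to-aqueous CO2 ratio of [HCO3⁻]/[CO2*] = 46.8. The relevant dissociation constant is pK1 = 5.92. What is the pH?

pH = 7.59

From K1 = [H⁺][HCO3⁻]/[CO2*]:  pH = pK1 + log₁₀([HCO3⁻]/[CO2*])
log₁₀(46.8) = +1.670
pH = 5.92 + (+1.670) = 7.59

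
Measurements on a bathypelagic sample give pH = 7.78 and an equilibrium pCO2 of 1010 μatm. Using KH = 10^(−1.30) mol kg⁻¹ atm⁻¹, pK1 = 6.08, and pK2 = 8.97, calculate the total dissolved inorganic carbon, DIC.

DIC = 2.75 mmol/kg

[CO2*] = KH · pCO2 = 10^(−1.30) × 1010×10^-6 = 5.062×10^-5 mol/kg
α₀ = 1/(1 + K1/[H⁺] + K1K2/[H⁺]²) = 1/(1 + 10^+1.70 + 10^+0.51) = 0.01840
DIC = [CO2*]/α₀ = 5.062×10^-5 / 0.01840 = 2.75 mmol/kg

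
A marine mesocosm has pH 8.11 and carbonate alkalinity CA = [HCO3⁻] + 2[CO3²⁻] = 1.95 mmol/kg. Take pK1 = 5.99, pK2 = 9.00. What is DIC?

CA = [HCO3⁻] + 2[CO3²⁻] = (α₁ + 2α₂)·DIC
At pH 8.11: [H⁺]/K1 = 10^-2.12 = 0.0075858, K2/[H⁺] = 10^-0.89 = 0.12882
α₁ = 1/(1 + 0.0075858 + 0.12882) = 1/1.1364 = 0.8800; α₂ = α₁·K2/[H⁺] = 0.1134
α₁ + 2α₂ = 1.1067
DIC = CA / (α₁ + 2α₂) = 1.95 / 1.1067 = 1.76 mmol/kg

DIC = 1.76 mmol/kg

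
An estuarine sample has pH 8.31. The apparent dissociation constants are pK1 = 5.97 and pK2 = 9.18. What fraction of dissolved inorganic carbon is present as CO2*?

α₀ = 0.00401

α₀ = 1 / (1 + K1/[H⁺] + K1K2/[H⁺]²) = 1 / (1 + 10^+2.34 + 10^+1.47)
   = 1 / (1 + 218.78 + 29.512) = 1/249.29 = 0.004011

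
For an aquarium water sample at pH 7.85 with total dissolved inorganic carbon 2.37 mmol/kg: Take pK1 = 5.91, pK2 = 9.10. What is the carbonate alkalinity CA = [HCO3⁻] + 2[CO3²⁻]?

CA = [HCO3⁻] + 2[CO3²⁻] = (α₁ + 2α₂)·DIC
At pH 7.85: [H⁺]/K1 = 10^-1.94 = 0.011482, K2/[H⁺] = 10^-1.25 = 0.056234
α₁ = 1/(1 + 0.011482 + 0.056234) = 1/1.0677 = 0.9366; α₂ = α₁·K2/[H⁺] = 0.05267
α₁ + 2α₂ = 1.0419
CA = 1.0419 × 2.37 = 2.47 mmol/kg

CA = 2.47 mmol/kg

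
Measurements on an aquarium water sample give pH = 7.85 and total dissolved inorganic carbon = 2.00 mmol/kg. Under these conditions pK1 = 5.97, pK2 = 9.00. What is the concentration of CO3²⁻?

α₂ = 1 / (1 + [H⁺]/K2 + [H⁺]²/(K1K2)) = 1 / (1 + 10^+1.15 + 10^-0.73)
   = 1 / (1 + 14.125 + 0.18621) = 1/15.312 = 0.06531
[CO3²⁻] = α₂ × DIC = 0.06531 × 2.00 = 0.131 mmol/kg

[CO3²⁻] = 0.131 mmol/kg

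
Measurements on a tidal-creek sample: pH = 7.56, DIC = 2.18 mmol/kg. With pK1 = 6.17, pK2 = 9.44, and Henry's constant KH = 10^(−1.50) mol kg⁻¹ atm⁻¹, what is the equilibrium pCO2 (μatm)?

α₀ = 1 / (1 + K1/[H⁺] + K1K2/[H⁺]²) = 1 / (1 + 10^+1.39 + 10^-0.49)
   = 1 / (1 + 24.547 + 0.32359) = 1/25.871 = 0.03865
[CO2*] = α₀ × DIC = 0.03865 × 2.18 = 0.08427 mmol/kg
pCO2 = [CO2*]/KH = 8.427×10^-5 / 3.162×10^-2 = 2660 μatm

pCO2 = 2660 μatm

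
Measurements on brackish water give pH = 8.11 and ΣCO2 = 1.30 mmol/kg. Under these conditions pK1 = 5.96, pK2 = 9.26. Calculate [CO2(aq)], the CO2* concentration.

[CO2*] = 8.54 μmol/kg

α₀ = 1 / (1 + K1/[H⁺] + K1K2/[H⁺]²) = 1 / (1 + 10^+2.15 + 10^+1.00)
   = 1 / (1 + 141.25 + 10.000) = 1/152.25 = 0.006568
[CO2*] = α₀ × DIC = 0.006568 × 1.30 = 0.00854 mmol/kg = 8.54 μmol/kg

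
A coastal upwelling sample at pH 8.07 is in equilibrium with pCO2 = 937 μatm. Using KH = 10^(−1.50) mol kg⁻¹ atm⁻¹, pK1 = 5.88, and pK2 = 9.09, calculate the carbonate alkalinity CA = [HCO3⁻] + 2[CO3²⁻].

[CO2*] = KH · pCO2 = 10^(−1.50) × 937×10^-6 = 2.963×10^-5 mol/kg
α₀ = 1/(1 + K1/[H⁺] + K1K2/[H⁺]²) = 1/(1 + 10^+2.19 + 10^+1.17) = 0.005859
DIC = [CO2*]/α₀ = 2.963×10^-5 / 0.005859 = 5.057 mmol/kg
CA = (α₁ + 2α₂)·DIC = (0.9075 + 2×0.08666) × 5.057 = 5.47 mmol/kg

CA = 5.47 mmol/kg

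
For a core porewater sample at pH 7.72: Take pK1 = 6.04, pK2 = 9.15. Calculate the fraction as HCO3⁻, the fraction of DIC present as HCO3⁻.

α₁ = 1 / (1 + [H⁺]/K1 + K2/[H⁺]) = 1 / (1 + 10^-1.68 + 10^-1.43)
   = 1 / (1 + 0.020893 + 0.037154) = 1/1.0580 = 0.9451

α₁ = 0.945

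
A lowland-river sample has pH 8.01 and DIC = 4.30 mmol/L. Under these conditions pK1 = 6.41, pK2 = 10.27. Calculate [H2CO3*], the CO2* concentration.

[CO2*] = 0.105 mmol/L

α₀ = 1 / (1 + K1/[H⁺] + K1K2/[H⁺]²) = 1 / (1 + 10^+1.60 + 10^-0.66)
   = 1 / (1 + 39.811 + 0.21878) = 1/41.029 = 0.02437
[CO2*] = α₀ × DIC = 0.02437 × 4.30 = 0.105 mmol/L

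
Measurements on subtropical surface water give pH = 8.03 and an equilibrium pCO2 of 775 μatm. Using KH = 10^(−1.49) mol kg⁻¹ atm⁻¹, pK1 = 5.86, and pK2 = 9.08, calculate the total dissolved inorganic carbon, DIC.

DIC = 4.07 mmol/kg

[CO2*] = KH · pCO2 = 10^(−1.49) × 775×10^-6 = 2.508×10^-5 mol/kg
α₀ = 1/(1 + K1/[H⁺] + K1K2/[H⁺]²) = 1/(1 + 10^+2.17 + 10^+1.12) = 0.006169
DIC = [CO2*]/α₀ = 2.508×10^-5 / 0.006169 = 4.07 mmol/kg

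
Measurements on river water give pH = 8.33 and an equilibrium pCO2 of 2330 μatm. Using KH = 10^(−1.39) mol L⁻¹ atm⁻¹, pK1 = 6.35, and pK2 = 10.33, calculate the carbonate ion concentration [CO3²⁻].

[CO2*] = KH · pCO2 = 10^(−1.39) × 2330×10^-6 = 9.492×10^-5 mol/L
α₀ = 1/(1 + K1/[H⁺] + K1K2/[H⁺]²) = 1/(1 + 10^+1.98 + 10^-0.02) = 0.01026
DIC = [CO2*]/α₀ = 9.492×10^-5 / 0.01026 = 9.250 mmol/L
[CO3²⁻] = α₂·DIC; α₂ = 0.009799, so [CO3²⁻] = 0.009799 × 9.250 = 0.0906 mmol/L

[CO3²⁻] = 0.0906 mmol/L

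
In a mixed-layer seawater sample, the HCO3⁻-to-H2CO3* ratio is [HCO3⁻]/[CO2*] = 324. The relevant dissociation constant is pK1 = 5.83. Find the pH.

From K1 = [H⁺][HCO3⁻]/[CO2*]:  pH = pK1 + log₁₀([HCO3⁻]/[CO2*])
log₁₀(324) = +2.511
pH = 5.83 + (+2.511) = 8.34

pH = 8.34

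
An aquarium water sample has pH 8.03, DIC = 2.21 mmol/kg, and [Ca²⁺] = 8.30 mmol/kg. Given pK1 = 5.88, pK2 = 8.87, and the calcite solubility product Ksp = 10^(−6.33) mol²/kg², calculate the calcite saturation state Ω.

α₂ = 1 / (1 + [H⁺]/K2 + [H⁺]²/(K1K2)) = 1 / (1 + 10^+0.84 + 10^-1.31)
   = 1 / (1 + 6.9183 + 0.048978) = 1/7.9673 = 0.1255
[CO3²⁻] = α₂ × DIC = 0.1255 × 2.21 = 0.2774 mmol/kg
Ksp = 10^(−6.33) = 4.677×10^-7
Ω = [Ca²⁺][CO3²⁻]/Ksp = (8.30×10^-3)(2.774×10^-4) / 4.677×10^-7 = 4.92

Ω = 4.92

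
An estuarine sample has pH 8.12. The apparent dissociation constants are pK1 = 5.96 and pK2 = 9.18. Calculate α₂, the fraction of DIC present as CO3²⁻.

α₂ = 1 / (1 + [H⁺]/K2 + [H⁺]²/(K1K2)) = 1 / (1 + 10^+1.06 + 10^-1.10)
   = 1 / (1 + 11.482 + 0.079433) = 1/12.561 = 0.07961

α₂ = 0.0796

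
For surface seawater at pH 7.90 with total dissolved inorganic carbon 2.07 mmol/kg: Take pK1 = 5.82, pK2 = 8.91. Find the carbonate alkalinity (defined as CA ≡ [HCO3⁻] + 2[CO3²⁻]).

CA = 2.24 mmol/kg

CA = [HCO3⁻] + 2[CO3²⁻] = (α₁ + 2α₂)·DIC
At pH 7.90: [H⁺]/K1 = 10^-2.08 = 0.0083176, K2/[H⁺] = 10^-1.01 = 0.097724
α₁ = 1/(1 + 0.0083176 + 0.097724) = 1/1.1060 = 0.9041; α₂ = α₁·K2/[H⁺] = 0.08835
α₁ + 2α₂ = 1.0808
CA = 1.0808 × 2.07 = 2.24 mmol/kg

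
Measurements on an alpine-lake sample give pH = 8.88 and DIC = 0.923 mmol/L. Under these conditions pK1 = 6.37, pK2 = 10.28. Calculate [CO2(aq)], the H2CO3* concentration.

[CO2*] = 2.74 μmol/L

α₀ = 1 / (1 + K1/[H⁺] + K1K2/[H⁺]²) = 1 / (1 + 10^+2.51 + 10^+1.11)
   = 1 / (1 + 323.59 + 12.882) = 1/337.48 = 0.002963
[CO2*] = α₀ × DIC = 0.002963 × 0.923 = 0.00274 mmol/L = 2.74 μmol/L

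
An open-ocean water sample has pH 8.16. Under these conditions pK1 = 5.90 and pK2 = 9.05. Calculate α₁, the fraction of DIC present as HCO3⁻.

α₁ = 0.882

α₁ = 1 / (1 + [H⁺]/K1 + K2/[H⁺]) = 1 / (1 + 10^-2.26 + 10^-0.89)
   = 1 / (1 + 0.0054954 + 0.12882) = 1/1.1343 = 0.8816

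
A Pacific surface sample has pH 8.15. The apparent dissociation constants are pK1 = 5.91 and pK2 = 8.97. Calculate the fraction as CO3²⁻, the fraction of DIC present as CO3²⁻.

α₂ = 1 / (1 + [H⁺]/K2 + [H⁺]²/(K1K2)) = 1 / (1 + 10^+0.82 + 10^-1.42)
   = 1 / (1 + 6.6069 + 0.038019) = 1/7.6450 = 0.1308

α₂ = 0.131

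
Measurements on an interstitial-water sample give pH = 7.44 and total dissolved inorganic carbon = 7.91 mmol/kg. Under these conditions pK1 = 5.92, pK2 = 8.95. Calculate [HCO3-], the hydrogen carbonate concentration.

[HCO3⁻] = 7.45 mmol/kg

α₁ = 1 / (1 + [H⁺]/K1 + K2/[H⁺]) = 1 / (1 + 10^-1.52 + 10^-1.51)
   = 1 / (1 + 0.030200 + 0.030903) = 1/1.0611 = 0.9424
[HCO3⁻] = α₁ × DIC = 0.9424 × 7.91 = 7.45 mmol/kg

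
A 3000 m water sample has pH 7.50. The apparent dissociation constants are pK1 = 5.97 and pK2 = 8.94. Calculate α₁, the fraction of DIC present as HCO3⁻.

α₁ = 1 / (1 + [H⁺]/K1 + K2/[H⁺]) = 1 / (1 + 10^-1.53 + 10^-1.44)
   = 1 / (1 + 0.029512 + 0.036308) = 1/1.0658 = 0.9382

α₁ = 0.938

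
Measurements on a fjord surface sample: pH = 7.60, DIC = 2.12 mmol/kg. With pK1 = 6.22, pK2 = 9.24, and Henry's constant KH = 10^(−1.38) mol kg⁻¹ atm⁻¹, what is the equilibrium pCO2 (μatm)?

pCO2 = 1990 μatm

α₀ = 1 / (1 + K1/[H⁺] + K1K2/[H⁺]²) = 1 / (1 + 10^+1.38 + 10^-0.26)
   = 1 / (1 + 23.988 + 0.54954) = 1/25.538 = 0.03916
[CO2*] = α₀ × DIC = 0.03916 × 2.12 = 0.08301 mmol/kg
pCO2 = [CO2*]/KH = 8.301×10^-5 / 4.169×10^-2 = 1990 μatm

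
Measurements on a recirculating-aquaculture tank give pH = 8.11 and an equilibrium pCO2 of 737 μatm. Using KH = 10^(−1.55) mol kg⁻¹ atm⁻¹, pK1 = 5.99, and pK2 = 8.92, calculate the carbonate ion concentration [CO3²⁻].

[CO2*] = KH · pCO2 = 10^(−1.55) × 737×10^-6 = 2.077×10^-5 mol/kg
α₀ = 1/(1 + K1/[H⁺] + K1K2/[H⁺]²) = 1/(1 + 10^+2.12 + 10^+1.31) = 0.006526
DIC = [CO2*]/α₀ = 2.077×10^-5 / 0.006526 = 3.183 mmol/kg
[CO3²⁻] = α₂·DIC; α₂ = 0.1332, so [CO3²⁻] = 0.1332 × 3.183 = 0.424 mmol/kg

[CO3²⁻] = 0.424 mmol/kg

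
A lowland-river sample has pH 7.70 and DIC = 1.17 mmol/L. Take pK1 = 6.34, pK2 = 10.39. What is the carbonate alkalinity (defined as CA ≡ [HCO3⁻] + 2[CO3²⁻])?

CA = 1.12 mmol/L

CA = [HCO3⁻] + 2[CO3²⁻] = (α₁ + 2α₂)·DIC
At pH 7.70: [H⁺]/K1 = 10^-1.36 = 0.043652, K2/[H⁺] = 10^-2.69 = 0.0020417
α₁ = 1/(1 + 0.043652 + 0.0020417) = 1/1.0457 = 0.9563; α₂ = α₁·K2/[H⁺] = 0.001953
α₁ + 2α₂ = 0.9602
CA = 0.9602 × 1.17 = 1.12 mmol/L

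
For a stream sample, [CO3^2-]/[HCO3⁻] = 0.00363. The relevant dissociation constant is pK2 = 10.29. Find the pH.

From K2 = [H⁺][CO3^2-]/[HCO3⁻]:  pH = pK2 + log₁₀([CO3^2-]/[HCO3⁻])
log₁₀(0.00363) = -2.440
pH = 10.29 + (-2.440) = 7.85

pH = 7.85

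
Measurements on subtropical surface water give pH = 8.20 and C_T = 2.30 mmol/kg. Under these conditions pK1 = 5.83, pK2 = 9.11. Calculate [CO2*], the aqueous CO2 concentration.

α₀ = 1 / (1 + K1/[H⁺] + K1K2/[H⁺]²) = 1 / (1 + 10^+2.37 + 10^+1.46)
   = 1 / (1 + 234.42 + 28.840) = 1/264.26 = 0.003784
[CO2*] = α₀ × DIC = 0.003784 × 2.30 = 0.00870 mmol/kg = 8.70 μmol/kg

[CO2*] = 8.70 μmol/kg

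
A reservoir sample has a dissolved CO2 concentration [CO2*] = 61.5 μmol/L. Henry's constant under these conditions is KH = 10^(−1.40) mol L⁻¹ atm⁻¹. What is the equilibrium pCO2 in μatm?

pCO2 = 1540 μatm

KH = 10^(−1.40) = 3.981×10^-2 mol L⁻¹ atm⁻¹
pCO2 = [CO2*]/KH = 61.5×10^-6 / 3.981×10^-2 = 1.54×10^-3 atm = 1540 μatm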